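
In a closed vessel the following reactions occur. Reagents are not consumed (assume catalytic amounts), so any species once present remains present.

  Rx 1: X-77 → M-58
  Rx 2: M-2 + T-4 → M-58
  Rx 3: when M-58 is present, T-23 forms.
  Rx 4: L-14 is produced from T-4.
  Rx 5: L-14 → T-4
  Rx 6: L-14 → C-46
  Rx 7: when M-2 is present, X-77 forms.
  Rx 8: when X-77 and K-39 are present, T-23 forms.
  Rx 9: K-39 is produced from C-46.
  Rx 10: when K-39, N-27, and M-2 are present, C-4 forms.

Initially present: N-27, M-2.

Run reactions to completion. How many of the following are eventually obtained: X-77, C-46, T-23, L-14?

M-2 present → X-77 forms (Rx 7).
X-77 present → M-58 forms (Rx 1).
M-58 present → T-23 forms (Rx 3).
X-77: reached.
C-46 would need L-14 (Rx 6), but L-14 never forms.
T-23: reached.
L-14 would need T-4 (Rx 4), but T-4 never forms.
Reached: X-77 and T-23 — 2 of the 4.

2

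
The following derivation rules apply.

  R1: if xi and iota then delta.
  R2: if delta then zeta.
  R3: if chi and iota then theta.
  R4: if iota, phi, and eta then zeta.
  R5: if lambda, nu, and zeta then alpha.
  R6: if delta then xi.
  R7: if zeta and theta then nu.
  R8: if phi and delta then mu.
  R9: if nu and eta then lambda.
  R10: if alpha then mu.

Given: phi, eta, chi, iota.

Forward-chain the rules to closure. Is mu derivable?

chi and iota hold, so theta follows (R3).
iota, phi, and eta hold, so zeta follows (R4).
From zeta and theta, R7 gives nu.
From nu and eta, R9 gives lambda.
From lambda, nu, and zeta, R5 gives alpha.
alpha holds, so mu follows (R10).

Yes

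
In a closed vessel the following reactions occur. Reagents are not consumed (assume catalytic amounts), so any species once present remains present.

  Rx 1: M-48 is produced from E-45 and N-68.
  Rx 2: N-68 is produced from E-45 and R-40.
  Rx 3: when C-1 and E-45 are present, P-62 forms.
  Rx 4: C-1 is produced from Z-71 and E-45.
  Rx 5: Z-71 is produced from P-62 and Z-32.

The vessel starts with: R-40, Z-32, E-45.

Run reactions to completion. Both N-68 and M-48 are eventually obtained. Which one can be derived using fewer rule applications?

N-68

N-68: E-45 and R-40 present → N-68 forms (Rx 2). [1 rule application]
M-48: E-45 and R-40 present → N-68 forms (Rx 2). E-45 and N-68 present → M-48 forms (Rx 1). [2 rule applications]
N-68 needs fewer.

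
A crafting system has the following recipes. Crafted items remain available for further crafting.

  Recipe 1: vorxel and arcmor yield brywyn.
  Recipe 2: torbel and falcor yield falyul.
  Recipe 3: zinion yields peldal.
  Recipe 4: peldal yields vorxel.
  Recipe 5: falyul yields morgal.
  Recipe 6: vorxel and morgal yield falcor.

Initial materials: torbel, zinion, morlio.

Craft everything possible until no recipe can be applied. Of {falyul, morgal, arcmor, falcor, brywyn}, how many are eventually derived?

0

falyul would need torbel and falcor (Recipe 2), but falcor is never obtained.
morgal would need falyul (Recipe 5), but falyul is never obtained.
No rule produces arcmor, and it is not given.
falcor would need vorxel and morgal (Recipe 6), but morgal is never obtained.
brywyn would need vorxel and arcmor (Recipe 1), but arcmor is never obtained.
None of the 5 are reached.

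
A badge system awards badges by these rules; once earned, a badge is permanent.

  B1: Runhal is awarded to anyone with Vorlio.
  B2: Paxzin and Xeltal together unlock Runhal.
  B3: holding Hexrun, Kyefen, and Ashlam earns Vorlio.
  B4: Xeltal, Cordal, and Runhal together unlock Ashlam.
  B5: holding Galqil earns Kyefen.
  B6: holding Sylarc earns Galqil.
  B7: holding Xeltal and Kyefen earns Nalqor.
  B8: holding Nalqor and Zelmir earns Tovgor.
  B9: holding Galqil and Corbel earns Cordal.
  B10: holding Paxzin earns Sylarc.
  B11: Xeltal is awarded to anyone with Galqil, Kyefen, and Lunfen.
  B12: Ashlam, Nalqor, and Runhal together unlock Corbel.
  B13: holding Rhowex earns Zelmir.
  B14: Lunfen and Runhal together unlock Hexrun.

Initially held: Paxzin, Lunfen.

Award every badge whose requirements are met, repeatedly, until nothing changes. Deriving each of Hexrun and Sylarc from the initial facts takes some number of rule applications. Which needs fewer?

Sylarc

Sylarc: With Paxzin, Sylarc is earned (B10). [1 rule application]
Hexrun: With Paxzin, Sylarc is earned (B10). With Sylarc, Galqil is earned (B6). With Galqil, Kyefen is earned (B5). With Galqil, Kyefen, and Lunfen, Xeltal is earned (B11). With Paxzin and Xeltal, Runhal is earned (B2). With Lunfen and Runhal, Hexrun is earned (B14). [6 rule applications]
Sylarc needs fewer.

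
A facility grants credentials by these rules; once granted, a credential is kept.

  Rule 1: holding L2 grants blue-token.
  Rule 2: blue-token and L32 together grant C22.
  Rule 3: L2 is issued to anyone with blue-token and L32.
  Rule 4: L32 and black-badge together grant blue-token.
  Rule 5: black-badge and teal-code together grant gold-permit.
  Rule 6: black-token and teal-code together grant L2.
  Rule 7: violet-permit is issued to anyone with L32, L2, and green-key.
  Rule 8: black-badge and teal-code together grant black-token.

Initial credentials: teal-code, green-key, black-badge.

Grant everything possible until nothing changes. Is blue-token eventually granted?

Holding black-badge and teal-code grants black-token (Rule 8).
Holding black-token and teal-code grants L2 (Rule 6).
Holding L2 grants blue-token (Rule 1).

Yes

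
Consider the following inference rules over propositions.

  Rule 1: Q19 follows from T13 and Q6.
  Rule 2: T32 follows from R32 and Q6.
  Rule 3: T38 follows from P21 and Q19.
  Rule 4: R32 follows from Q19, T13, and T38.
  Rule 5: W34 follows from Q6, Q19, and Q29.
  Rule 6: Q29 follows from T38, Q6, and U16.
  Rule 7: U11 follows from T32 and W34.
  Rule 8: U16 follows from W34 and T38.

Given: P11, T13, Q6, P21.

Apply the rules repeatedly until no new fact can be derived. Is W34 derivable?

No

W34 would need Q6, Q19, and Q29 (Rule 5), but Q29 is never established.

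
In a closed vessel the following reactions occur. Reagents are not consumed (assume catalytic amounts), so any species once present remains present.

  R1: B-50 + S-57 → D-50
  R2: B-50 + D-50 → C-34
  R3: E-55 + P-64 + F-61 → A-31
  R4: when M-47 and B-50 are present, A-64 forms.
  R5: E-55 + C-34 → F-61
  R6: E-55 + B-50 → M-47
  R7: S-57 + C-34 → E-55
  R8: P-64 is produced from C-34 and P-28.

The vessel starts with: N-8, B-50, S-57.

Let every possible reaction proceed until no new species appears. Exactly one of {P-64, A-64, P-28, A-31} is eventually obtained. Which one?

B-50 and S-57 present → D-50 forms (R1).
B-50 and D-50 present → C-34 forms (R2).
S-57 and C-34 present → E-55 forms (R7).
E-55 and B-50 present → M-47 forms (R6).
M-47 and B-50 present → A-64 forms (R4).
A-31 would need E-55, P-64, and F-61 (R3), but P-64 never forms. No rule produces P-28, and it is not given. P-64 would need C-34 and P-28 (R8), but P-28 never forms.

A-64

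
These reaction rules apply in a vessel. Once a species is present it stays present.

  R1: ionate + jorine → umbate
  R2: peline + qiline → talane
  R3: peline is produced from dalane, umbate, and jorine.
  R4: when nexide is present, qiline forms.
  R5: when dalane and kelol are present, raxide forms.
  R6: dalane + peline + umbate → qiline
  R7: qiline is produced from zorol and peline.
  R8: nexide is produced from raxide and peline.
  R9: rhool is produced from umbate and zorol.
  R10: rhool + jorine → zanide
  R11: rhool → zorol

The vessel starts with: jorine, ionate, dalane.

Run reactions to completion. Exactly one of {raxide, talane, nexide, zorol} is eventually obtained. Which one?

ionate and jorine present → umbate forms (R1).
dalane, umbate, and jorine present → peline forms (R3).
dalane, peline, and umbate present → qiline forms (R6).
peline and qiline present → talane forms (R2).
raxide would need dalane and kelol (R5), but kelol never forms. nexide would need raxide and peline (R8), but raxide never forms. zorol would need rhool (R11), but rhool never forms.

talane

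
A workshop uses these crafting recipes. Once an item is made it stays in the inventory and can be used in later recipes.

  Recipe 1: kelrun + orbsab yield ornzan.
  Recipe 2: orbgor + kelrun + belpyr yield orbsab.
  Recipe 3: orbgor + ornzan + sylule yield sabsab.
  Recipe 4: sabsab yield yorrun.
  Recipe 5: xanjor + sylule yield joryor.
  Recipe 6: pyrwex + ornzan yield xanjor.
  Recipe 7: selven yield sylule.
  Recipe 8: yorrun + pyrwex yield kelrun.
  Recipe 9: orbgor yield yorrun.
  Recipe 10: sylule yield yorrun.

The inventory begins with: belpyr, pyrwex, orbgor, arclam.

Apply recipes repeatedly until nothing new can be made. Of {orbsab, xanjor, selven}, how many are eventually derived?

2

Using Recipe 9, orbgor makes yorrun.
yorrun + pyrwex → kelrun (Recipe 8).
orbgor + kelrun + belpyr → orbsab (Recipe 2).
Using Recipe 1, kelrun and orbsab make ornzan.
Using Recipe 6, pyrwex and ornzan make xanjor.
orbsab: reached.
xanjor: reached.
No rule produces selven, and it is not given.
Reached: orbsab and xanjor — 2 of the 3.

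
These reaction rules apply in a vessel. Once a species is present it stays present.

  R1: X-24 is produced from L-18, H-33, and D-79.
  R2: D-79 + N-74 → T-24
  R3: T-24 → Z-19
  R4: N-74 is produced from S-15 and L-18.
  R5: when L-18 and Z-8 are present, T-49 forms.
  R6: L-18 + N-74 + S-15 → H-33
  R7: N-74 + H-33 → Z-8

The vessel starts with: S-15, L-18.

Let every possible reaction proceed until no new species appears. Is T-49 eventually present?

Yes

S-15 and L-18 present → N-74 forms (R4).
L-18, N-74, and S-15 present → H-33 forms (R6).
N-74 and H-33 present → Z-8 forms (R7).
L-18 and Z-8 present → T-49 forms (R5).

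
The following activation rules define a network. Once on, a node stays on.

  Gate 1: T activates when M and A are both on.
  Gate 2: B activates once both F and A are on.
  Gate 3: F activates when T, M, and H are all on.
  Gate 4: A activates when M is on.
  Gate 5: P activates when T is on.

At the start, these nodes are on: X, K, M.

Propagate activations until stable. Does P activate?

Gate 4: M on → A on.
Gate 1: M and A on → T on.
Gate 5: T on → P on.

Yes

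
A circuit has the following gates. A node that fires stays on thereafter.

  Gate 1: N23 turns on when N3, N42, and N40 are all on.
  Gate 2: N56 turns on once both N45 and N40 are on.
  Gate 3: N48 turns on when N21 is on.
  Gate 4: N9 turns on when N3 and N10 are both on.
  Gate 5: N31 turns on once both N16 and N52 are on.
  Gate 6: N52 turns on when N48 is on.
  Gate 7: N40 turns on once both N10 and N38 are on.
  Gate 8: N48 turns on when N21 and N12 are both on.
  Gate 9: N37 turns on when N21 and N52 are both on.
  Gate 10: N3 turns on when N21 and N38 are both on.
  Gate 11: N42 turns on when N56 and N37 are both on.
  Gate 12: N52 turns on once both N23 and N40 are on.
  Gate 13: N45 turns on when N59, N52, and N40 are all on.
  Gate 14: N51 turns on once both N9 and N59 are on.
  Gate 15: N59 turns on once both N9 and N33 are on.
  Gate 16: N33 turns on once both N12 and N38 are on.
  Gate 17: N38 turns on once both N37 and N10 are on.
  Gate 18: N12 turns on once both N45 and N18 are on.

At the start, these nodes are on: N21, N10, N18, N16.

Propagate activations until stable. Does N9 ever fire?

Yes

N21 is on, so N48 turns on (Gate 3).
Gate 6: N48 on → N52 on.
N21 and N52 are on, so N37 turns on (Gate 9).
N37 and N10 are on, so N38 turns on (Gate 17).
Gate 10: N21 and N38 on → N3 on.
Gate 4: N3 and N10 on → N9 on.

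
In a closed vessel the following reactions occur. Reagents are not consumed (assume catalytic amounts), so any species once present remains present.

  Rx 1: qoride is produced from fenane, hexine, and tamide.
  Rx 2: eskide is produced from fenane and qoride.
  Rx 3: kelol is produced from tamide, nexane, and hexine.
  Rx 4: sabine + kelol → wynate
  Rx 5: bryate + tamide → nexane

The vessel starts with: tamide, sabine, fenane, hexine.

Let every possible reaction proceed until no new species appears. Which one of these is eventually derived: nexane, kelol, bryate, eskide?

fenane, hexine, and tamide present → qoride forms (Rx 1).
fenane and qoride present → eskide forms (Rx 2).
nexane would need bryate and tamide (Rx 5), but bryate never forms. No rule produces bryate, and it is not given. kelol would need tamide, nexane, and hexine (Rx 3), but nexane never forms.

eskide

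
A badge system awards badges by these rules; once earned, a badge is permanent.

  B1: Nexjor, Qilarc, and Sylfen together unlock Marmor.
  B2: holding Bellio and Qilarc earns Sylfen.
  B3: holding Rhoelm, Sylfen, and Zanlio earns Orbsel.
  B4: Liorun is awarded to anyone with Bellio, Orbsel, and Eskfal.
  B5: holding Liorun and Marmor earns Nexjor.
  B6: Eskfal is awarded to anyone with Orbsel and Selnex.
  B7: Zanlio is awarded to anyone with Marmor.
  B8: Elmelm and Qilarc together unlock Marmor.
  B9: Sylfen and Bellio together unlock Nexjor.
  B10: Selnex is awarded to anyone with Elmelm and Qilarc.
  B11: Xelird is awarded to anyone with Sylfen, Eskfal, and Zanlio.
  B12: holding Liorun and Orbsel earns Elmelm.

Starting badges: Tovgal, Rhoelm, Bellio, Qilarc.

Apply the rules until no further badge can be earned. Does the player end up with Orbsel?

Yes

With Bellio and Qilarc, Sylfen is earned (B2).
With Sylfen and Bellio, Nexjor is earned (B9).
With Nexjor, Qilarc, and Sylfen, Marmor is earned (B1).
With Marmor, Zanlio is earned (B7).
With Rhoelm, Sylfen, and Zanlio, Orbsel is earned (B3).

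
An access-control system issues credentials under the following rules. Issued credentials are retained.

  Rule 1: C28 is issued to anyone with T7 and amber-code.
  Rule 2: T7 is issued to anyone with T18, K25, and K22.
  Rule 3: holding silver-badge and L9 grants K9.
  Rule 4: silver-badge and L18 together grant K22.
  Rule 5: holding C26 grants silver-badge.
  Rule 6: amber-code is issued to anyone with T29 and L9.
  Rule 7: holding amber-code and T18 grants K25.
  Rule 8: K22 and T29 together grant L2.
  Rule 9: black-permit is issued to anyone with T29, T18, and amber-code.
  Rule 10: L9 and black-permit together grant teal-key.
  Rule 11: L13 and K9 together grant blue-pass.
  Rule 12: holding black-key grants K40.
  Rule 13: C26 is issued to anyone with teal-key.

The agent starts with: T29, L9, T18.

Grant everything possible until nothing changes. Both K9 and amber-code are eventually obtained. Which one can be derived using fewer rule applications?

amber-code

amber-code: Holding T29 and L9 grants amber-code (Rule 6). [1 rule application]
K9: Holding T29 and L9 grants amber-code (Rule 6). Holding T29, T18, and amber-code grants black-permit (Rule 9). Holding L9 and black-permit grants teal-key (Rule 10). Holding teal-key grants C26 (Rule 13). Holding C26 grants silver-badge (Rule 5). Holding silver-badge and L9 grants K9 (Rule 3). [6 rule applications]
amber-code needs fewer.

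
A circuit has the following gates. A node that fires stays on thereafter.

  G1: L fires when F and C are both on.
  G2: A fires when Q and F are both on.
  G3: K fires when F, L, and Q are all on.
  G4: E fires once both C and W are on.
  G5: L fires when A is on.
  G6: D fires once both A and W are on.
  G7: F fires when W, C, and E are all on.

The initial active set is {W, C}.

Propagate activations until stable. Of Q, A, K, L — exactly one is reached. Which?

G4: C and W on → E on.
W, C, and E are on, so F fires (G7).
F and C are on, so L fires (G1).
A would need Q and F (G2), but Q never turns on. K would need F, L, and Q (G3), but Q never turns on. No rule produces Q, and it is not given.

L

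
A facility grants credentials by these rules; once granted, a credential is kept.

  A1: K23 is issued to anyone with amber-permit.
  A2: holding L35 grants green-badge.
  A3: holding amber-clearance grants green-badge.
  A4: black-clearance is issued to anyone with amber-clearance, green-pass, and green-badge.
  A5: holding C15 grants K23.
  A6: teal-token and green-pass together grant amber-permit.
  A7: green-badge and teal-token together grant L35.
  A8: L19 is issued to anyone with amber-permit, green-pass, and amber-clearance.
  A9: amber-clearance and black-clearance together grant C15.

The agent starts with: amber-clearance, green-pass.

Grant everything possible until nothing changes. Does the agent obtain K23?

Holding amber-clearance grants green-badge (A3).
Holding amber-clearance, green-pass, and green-badge grants black-clearance (A4).
Holding amber-clearance and black-clearance grants C15 (A9).
Holding C15 grants K23 (A5).

Yes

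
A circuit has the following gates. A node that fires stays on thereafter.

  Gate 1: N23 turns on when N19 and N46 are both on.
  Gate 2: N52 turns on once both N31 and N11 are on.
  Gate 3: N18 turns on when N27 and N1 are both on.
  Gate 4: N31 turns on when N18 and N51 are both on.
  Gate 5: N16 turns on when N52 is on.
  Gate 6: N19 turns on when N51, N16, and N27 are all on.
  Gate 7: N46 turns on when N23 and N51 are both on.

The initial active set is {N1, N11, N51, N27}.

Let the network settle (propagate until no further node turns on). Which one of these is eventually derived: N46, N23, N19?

N19

N27 and N1 are on, so N18 turns on (Gate 3).
N18 and N51 are on, so N31 turns on (Gate 4).
N31 and N11 are on, so N52 turns on (Gate 2).
N52 is on, so N16 turns on (Gate 5).
Gate 6: N51, N16, and N27 on → N19 on.
N46 would need N23 and N51 (Gate 7), but N23 never turns on. N23 would need N19 and N46 (Gate 1), but N46 never turns on.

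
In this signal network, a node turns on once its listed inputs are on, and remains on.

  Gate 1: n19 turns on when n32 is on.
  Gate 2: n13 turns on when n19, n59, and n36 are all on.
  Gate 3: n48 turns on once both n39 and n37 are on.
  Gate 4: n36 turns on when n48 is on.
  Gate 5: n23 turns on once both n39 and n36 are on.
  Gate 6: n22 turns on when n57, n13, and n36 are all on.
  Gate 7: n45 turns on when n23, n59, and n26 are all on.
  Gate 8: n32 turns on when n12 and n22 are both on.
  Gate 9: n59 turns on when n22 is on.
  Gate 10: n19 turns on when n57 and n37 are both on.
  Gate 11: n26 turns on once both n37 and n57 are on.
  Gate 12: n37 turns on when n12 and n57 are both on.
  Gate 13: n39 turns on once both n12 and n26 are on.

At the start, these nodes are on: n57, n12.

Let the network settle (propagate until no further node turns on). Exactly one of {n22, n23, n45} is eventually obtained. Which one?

n12 and n57 are on, so n37 turns on (Gate 12).
Gate 11: n37 and n57 on → n26 on.
Gate 13: n12 and n26 on → n39 on.
n39 and n37 are on, so n48 turns on (Gate 3).
n48 is on, so n36 turns on (Gate 4).
n39 and n36 are on, so n23 turns on (Gate 5).
n22 would need n57, n13, and n36 (Gate 6), but n13 never turns on. n45 would need n23, n59, and n26 (Gate 7), but n59 never turns on.

n23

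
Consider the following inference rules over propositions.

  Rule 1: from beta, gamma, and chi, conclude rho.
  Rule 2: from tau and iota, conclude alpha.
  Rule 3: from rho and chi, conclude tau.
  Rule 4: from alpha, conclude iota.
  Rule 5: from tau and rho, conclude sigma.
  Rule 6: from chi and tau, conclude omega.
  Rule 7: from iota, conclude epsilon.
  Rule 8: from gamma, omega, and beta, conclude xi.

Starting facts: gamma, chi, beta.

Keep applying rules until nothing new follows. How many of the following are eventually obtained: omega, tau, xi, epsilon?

beta, gamma, and chi hold, so rho follows (Rule 1).
rho and chi hold, so tau follows (Rule 3).
chi and tau hold, so omega follows (Rule 6).
gamma, omega, and beta hold, so xi follows (Rule 8).
omega: reached.
tau: reached.
xi: reached.
epsilon would need iota (Rule 7), but iota is never established.
Reached: omega, tau, and xi — 3 of the 4.

3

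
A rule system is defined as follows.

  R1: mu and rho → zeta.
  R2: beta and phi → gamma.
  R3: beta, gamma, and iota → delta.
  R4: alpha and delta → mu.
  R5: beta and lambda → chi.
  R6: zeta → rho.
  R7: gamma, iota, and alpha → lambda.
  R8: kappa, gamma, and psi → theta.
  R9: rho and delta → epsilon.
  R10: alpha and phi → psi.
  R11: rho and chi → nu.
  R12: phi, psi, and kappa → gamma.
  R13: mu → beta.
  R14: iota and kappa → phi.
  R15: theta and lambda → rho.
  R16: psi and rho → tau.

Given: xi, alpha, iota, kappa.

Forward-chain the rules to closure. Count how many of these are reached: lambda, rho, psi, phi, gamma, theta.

6

From iota and kappa, R14 gives phi.
From alpha and phi, R10 gives psi.
From phi, psi, and kappa, R12 gives gamma.
From gamma, iota, and alpha, R7 gives lambda.
kappa, gamma, and psi hold, so theta follows (R8).
From theta and lambda, R15 gives rho.
lambda: reached.
rho: reached.
psi: reached.
phi: reached.
gamma: reached.
theta: reached.
All 6 are reached.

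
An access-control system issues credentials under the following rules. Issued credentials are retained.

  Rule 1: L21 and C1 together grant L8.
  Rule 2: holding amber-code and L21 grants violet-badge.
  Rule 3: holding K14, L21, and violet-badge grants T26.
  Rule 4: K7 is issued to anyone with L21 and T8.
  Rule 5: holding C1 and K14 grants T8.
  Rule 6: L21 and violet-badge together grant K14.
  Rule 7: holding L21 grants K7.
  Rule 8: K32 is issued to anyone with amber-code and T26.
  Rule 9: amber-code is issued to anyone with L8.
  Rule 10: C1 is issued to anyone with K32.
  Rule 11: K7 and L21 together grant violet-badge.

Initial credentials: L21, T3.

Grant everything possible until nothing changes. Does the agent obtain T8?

No

T8 would need C1 and K14 (Rule 5), but C1 is never granted.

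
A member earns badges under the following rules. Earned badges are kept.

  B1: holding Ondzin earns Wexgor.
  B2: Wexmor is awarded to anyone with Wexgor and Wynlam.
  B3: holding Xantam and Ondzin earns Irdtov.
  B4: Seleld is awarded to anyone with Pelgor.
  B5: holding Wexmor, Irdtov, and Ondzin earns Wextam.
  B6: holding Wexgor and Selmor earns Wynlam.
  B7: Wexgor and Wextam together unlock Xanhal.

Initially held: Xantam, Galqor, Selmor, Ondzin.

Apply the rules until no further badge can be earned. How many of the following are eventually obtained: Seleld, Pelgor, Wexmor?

With Ondzin, Wexgor is earned (B1).
With Wexgor and Selmor, Wynlam is earned (B6).
With Wexgor and Wynlam, Wexmor is earned (B2).
Seleld would need Pelgor (B4), but Pelgor is never earned.
No rule produces Pelgor, and it is not given.
Wexmor: reached.
Reached: Wexmor — 1 of the 3.

1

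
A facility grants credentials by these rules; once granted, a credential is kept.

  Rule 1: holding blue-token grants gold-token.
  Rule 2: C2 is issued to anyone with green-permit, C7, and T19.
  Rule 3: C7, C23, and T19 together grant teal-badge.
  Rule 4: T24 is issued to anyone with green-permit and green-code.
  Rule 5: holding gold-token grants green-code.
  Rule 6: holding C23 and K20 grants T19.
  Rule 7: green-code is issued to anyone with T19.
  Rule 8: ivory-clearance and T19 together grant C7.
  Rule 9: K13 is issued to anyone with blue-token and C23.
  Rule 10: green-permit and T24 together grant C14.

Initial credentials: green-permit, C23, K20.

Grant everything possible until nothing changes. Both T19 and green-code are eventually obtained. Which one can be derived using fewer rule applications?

T19

T19: Holding C23 and K20 grants T19 (Rule 6). [1 rule application]
green-code: Holding C23 and K20 grants T19 (Rule 6). Holding T19 grants green-code (Rule 7). [2 rule applications]
T19 needs fewer.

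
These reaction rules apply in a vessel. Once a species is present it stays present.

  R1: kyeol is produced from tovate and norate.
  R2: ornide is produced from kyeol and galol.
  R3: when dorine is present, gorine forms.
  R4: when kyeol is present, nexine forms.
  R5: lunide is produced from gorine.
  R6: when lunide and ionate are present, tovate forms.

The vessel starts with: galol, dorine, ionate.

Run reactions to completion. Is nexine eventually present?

nexine would need kyeol (R4), but kyeol never forms.

No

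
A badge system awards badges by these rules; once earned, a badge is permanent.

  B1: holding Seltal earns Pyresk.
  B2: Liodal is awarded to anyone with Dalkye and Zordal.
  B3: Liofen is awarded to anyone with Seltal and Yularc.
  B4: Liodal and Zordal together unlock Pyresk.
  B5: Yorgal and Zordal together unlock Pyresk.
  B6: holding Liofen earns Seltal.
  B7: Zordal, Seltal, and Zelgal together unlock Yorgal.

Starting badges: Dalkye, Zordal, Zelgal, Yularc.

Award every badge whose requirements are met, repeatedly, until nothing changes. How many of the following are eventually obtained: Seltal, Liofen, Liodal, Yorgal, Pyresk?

2

With Dalkye and Zordal, Liodal is earned (B2).
With Liodal and Zordal, Pyresk is earned (B4).
Seltal would need Liofen (B6), but Liofen is never earned.
Liofen would need Seltal and Yularc (B3), but Seltal is never earned.
Liodal: reached.
Yorgal would need Zordal, Seltal, and Zelgal (B7), but Seltal is never earned.
Pyresk: reached.
Reached: Liodal and Pyresk — 2 of the 5.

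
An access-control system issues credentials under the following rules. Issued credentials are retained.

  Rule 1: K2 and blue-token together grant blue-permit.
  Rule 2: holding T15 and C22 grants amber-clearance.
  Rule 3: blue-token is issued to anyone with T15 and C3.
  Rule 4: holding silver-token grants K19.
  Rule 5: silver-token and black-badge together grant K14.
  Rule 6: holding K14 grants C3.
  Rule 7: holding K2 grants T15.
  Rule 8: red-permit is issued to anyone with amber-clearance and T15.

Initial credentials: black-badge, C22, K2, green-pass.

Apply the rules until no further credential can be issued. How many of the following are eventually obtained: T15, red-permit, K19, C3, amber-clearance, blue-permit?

Holding K2 grants T15 (Rule 7).
Holding T15 and C22 grants amber-clearance (Rule 2).
Holding amber-clearance and T15 grants red-permit (Rule 8).
T15: reached.
red-permit: reached.
K19 would need silver-token (Rule 4), but silver-token is never granted.
C3 would need K14 (Rule 6), but K14 is never granted.
amber-clearance: reached.
blue-permit would need K2 and blue-token (Rule 1), but blue-token is never granted.
Reached: T15, red-permit, and amber-clearance — 3 of the 6.

3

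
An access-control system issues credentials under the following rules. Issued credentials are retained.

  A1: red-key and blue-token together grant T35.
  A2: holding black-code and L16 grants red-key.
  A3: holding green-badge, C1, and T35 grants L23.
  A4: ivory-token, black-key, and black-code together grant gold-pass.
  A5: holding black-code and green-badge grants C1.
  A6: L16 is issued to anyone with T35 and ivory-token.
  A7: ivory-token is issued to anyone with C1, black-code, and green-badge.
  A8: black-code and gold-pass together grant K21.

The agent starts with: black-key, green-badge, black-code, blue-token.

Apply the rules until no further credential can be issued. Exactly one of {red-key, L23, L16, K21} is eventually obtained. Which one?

K21

Holding black-code and green-badge grants C1 (A5).
Holding C1, black-code, and green-badge grants ivory-token (A7).
Holding ivory-token, black-key, and black-code grants gold-pass (A4).
Holding black-code and gold-pass grants K21 (A8).
L23 would need green-badge, C1, and T35 (A3), but T35 is never granted. L16 would need T35 and ivory-token (A6), but T35 is never granted. red-key would need black-code and L16 (A2), but L16 is never granted.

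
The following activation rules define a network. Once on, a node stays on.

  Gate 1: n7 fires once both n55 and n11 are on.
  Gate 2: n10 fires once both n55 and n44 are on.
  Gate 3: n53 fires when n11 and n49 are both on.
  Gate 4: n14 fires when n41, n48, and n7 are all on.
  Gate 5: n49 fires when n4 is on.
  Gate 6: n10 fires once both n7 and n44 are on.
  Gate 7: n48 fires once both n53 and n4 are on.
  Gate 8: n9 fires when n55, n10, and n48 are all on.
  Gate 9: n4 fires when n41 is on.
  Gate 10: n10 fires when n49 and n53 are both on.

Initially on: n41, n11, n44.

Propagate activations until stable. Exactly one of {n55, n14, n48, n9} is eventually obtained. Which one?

n48

Gate 9: n41 on → n4 on.
n4 is on, so n49 fires (Gate 5).
n11 and n49 are on, so n53 fires (Gate 3).
Gate 7: n53 and n4 on → n48 on.
No rule produces n55, and it is not given. n9 would need n55, n10, and n48 (Gate 8), but n55 never turns on. n14 would need n41, n48, and n7 (Gate 4), but n7 never turns on.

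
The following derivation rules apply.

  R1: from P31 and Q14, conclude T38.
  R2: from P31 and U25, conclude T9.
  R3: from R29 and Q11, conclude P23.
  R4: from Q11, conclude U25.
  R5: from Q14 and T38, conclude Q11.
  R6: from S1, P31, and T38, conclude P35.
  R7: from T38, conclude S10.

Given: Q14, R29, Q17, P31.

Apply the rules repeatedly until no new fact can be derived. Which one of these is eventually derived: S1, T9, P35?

T9

P31 and Q14 hold, so T38 follows (R1).
From Q14 and T38, R5 gives Q11.
Q11 holds, so U25 follows (R4).
P31 and U25 hold, so T9 follows (R2).
P35 would need S1, P31, and T38 (R6), but S1 is never established. No rule produces S1, and it is not given.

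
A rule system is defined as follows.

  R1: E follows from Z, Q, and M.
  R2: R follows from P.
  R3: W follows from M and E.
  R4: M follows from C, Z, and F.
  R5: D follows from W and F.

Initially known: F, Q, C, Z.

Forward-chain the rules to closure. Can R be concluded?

No

R would need P (R2), but P is never established.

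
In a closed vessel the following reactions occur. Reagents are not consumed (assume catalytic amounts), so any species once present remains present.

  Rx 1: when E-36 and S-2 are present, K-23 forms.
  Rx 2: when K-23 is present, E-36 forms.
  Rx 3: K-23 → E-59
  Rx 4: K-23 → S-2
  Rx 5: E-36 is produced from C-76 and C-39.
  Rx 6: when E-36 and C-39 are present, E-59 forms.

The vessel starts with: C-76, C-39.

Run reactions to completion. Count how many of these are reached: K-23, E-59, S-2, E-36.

C-76 and C-39 present → E-36 forms (Rx 5).
E-36 and C-39 present → E-59 forms (Rx 6).
K-23 would need E-36 and S-2 (Rx 1), but S-2 never forms.
E-59: reached.
S-2 would need K-23 (Rx 4), but K-23 never forms.
E-36: reached.
Reached: E-59 and E-36 — 2 of the 4.

2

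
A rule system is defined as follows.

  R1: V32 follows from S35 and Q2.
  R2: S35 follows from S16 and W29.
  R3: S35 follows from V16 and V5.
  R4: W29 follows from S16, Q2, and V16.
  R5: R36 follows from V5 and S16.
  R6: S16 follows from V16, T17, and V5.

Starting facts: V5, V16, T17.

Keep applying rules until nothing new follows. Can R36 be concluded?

From V16, T17, and V5, R6 gives S16.
V5 and S16 hold, so R36 follows (R5).

Yes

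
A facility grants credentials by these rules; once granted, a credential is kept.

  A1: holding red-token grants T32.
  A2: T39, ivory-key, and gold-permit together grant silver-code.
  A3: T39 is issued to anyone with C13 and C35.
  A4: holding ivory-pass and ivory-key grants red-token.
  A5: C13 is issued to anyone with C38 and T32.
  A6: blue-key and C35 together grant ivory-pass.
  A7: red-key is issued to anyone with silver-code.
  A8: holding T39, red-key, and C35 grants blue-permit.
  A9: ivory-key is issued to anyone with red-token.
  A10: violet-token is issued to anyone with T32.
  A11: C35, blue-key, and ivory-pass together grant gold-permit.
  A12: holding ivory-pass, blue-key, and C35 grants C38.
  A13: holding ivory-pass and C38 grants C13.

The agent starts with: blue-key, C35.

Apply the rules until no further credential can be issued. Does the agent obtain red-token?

red-token would need ivory-pass and ivory-key (A4), but ivory-key is never granted.

No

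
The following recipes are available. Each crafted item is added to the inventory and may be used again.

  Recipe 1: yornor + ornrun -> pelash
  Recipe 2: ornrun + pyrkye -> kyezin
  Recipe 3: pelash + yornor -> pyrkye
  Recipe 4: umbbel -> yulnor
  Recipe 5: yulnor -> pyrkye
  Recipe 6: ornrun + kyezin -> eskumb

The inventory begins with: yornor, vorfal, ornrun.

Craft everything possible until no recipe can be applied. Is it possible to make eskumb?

Yes

Using Recipe 1, yornor and ornrun make pelash.
pelash + yornor -> pyrkye (Recipe 3).
Using Recipe 2, ornrun and pyrkye make kyezin.
Using Recipe 6, ornrun and kyezin make eskumb.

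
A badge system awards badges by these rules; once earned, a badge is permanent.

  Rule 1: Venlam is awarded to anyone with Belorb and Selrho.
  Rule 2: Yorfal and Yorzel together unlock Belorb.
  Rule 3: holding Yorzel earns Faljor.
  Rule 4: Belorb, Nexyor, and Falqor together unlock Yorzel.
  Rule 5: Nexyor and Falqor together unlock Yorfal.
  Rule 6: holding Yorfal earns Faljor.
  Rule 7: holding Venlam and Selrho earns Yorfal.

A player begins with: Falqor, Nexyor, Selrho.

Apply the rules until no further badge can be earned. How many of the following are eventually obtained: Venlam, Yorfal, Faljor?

2

With Nexyor and Falqor, Yorfal is earned (Rule 5).
With Yorfal, Faljor is earned (Rule 6).
Venlam would need Belorb and Selrho (Rule 1), but Belorb is never earned.
Yorfal: reached.
Faljor: reached.
Reached: Yorfal and Faljor — 2 of the 3.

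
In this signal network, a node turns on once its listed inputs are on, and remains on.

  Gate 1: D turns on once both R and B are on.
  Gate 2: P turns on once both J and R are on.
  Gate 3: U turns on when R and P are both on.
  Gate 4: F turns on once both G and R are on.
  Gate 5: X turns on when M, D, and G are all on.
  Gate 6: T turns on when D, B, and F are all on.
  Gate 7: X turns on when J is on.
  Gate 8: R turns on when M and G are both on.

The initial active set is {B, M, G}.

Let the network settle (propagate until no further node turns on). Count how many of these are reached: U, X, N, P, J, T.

Gate 8: M and G on → R on.
Gate 1: R and B on → D on.
G and R are on, so F turns on (Gate 4).
Gate 5: M, D, and G on → X on.
D, B, and F are on, so T turns on (Gate 6).
U would need R and P (Gate 3), but P never turns on.
X: reached.
No rule produces N, and it is not given.
P would need J and R (Gate 2), but J never turns on.
No rule produces J, and it is not given.
T: reached.
Reached: X and T — 2 of the 6.

2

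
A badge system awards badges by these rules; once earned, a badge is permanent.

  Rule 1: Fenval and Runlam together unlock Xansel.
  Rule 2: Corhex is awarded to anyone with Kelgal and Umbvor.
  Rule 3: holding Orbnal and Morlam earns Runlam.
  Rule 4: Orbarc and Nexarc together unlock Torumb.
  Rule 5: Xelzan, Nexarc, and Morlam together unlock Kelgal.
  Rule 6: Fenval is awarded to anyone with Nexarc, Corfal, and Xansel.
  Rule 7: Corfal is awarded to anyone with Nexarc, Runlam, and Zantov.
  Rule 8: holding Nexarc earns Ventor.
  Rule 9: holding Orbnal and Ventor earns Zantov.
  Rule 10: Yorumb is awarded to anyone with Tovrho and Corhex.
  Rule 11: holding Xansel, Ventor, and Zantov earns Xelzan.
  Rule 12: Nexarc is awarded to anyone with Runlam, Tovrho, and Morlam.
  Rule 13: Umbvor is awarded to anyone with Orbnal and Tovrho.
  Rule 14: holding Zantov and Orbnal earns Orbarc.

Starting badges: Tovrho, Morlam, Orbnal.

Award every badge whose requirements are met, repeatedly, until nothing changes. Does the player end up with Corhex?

Corhex would need Kelgal and Umbvor (Rule 2), but Kelgal is never earned.

No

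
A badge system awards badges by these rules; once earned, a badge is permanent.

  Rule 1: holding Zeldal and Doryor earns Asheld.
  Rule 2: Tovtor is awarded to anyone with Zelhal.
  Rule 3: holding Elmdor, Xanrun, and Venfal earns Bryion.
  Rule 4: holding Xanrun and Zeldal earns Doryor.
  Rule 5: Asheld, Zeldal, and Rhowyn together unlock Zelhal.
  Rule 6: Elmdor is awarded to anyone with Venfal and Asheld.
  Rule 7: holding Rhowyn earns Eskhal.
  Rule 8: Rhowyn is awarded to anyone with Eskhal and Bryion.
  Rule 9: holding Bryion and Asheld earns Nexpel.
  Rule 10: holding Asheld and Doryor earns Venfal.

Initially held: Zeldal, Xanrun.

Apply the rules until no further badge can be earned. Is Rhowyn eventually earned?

No

Rhowyn would need Eskhal and Bryion (Rule 8), but Eskhal is never earned.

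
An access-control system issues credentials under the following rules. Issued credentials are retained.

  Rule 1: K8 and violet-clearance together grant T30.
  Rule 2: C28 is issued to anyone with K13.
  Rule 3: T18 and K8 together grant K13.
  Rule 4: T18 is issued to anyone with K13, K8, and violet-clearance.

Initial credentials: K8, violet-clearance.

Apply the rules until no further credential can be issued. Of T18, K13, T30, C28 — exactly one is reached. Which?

Holding K8 and violet-clearance grants T30 (Rule 1).
K13 would need T18 and K8 (Rule 3), but T18 is never granted. C28 would need K13 (Rule 2), but K13 is never granted. T18 would need K13, K8, and violet-clearance (Rule 4), but K13 is never granted.

T30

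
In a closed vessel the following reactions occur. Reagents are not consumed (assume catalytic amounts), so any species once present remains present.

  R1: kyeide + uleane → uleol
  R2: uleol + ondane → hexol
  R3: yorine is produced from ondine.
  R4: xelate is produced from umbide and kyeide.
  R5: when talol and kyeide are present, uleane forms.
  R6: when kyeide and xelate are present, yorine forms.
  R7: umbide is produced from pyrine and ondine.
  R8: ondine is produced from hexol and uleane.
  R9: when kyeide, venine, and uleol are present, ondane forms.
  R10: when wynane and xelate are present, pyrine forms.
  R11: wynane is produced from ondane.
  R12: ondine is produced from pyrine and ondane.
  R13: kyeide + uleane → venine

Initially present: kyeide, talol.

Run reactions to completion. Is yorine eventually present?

Yes

talol and kyeide present → uleane forms (R5).
kyeide and uleane present → uleol forms (R1).
kyeide and uleane present → venine forms (R13).
kyeide, venine, and uleol present → ondane forms (R9).
uleol and ondane present → hexol forms (R2).
hexol and uleane present → ondine forms (R8).
ondine present → yorine forms (R3).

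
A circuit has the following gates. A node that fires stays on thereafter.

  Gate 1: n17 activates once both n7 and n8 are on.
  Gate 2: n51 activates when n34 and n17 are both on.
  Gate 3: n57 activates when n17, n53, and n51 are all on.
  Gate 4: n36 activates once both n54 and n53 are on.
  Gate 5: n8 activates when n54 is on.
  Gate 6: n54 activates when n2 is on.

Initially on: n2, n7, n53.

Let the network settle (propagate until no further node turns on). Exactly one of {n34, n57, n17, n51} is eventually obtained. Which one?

n17

n2 is on, so n54 activates (Gate 6).
n54 is on, so n8 activates (Gate 5).
Gate 1: n7 and n8 on → n17 on.
n57 would need n17, n53, and n51 (Gate 3), but n51 never turns on. No rule produces n34, and it is not given. n51 would need n34 and n17 (Gate 2), but n34 never turns on.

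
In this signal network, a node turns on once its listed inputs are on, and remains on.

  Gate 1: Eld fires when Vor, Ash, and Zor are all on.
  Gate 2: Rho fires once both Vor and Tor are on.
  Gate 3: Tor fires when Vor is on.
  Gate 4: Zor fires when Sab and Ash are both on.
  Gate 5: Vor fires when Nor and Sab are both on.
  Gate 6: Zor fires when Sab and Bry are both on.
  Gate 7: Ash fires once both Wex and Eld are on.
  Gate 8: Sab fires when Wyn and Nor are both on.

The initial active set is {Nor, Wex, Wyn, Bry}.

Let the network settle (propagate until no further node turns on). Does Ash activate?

Ash would need Wex and Eld (Gate 7), but Eld never turns on.

No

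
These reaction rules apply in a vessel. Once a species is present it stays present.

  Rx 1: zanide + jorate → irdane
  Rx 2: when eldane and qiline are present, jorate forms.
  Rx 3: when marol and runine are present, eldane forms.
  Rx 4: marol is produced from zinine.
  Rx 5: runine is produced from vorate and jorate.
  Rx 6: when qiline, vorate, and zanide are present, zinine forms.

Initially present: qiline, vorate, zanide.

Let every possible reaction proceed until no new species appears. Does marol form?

Yes

qiline, vorate, and zanide present → zinine forms (Rx 6).
zinine present → marol forms (Rx 4).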